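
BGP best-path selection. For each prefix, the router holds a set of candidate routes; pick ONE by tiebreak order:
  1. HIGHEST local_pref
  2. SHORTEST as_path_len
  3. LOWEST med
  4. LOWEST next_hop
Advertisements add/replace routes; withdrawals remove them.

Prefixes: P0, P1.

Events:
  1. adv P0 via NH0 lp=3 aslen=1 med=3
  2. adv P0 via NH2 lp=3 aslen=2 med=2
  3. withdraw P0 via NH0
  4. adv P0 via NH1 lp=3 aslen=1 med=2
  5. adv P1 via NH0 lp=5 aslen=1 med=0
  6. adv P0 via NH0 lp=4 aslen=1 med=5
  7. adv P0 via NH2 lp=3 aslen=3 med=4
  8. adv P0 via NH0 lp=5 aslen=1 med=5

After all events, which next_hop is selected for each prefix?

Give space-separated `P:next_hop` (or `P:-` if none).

Answer: P0:NH0 P1:NH0

Derivation:
Op 1: best P0=NH0 P1=-
Op 2: best P0=NH0 P1=-
Op 3: best P0=NH2 P1=-
Op 4: best P0=NH1 P1=-
Op 5: best P0=NH1 P1=NH0
Op 6: best P0=NH0 P1=NH0
Op 7: best P0=NH0 P1=NH0
Op 8: best P0=NH0 P1=NH0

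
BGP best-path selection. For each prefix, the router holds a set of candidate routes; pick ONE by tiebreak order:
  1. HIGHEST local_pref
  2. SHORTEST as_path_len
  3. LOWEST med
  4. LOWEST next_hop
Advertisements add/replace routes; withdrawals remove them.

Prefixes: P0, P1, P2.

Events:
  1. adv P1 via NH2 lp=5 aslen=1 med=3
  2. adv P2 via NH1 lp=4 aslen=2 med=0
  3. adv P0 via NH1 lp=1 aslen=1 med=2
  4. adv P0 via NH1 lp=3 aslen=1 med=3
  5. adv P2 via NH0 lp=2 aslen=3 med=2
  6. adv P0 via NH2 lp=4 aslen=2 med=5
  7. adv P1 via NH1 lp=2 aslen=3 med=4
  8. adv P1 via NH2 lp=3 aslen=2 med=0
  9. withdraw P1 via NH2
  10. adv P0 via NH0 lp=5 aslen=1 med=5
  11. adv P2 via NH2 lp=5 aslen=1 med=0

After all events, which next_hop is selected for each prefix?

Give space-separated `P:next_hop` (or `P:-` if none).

Op 1: best P0=- P1=NH2 P2=-
Op 2: best P0=- P1=NH2 P2=NH1
Op 3: best P0=NH1 P1=NH2 P2=NH1
Op 4: best P0=NH1 P1=NH2 P2=NH1
Op 5: best P0=NH1 P1=NH2 P2=NH1
Op 6: best P0=NH2 P1=NH2 P2=NH1
Op 7: best P0=NH2 P1=NH2 P2=NH1
Op 8: best P0=NH2 P1=NH2 P2=NH1
Op 9: best P0=NH2 P1=NH1 P2=NH1
Op 10: best P0=NH0 P1=NH1 P2=NH1
Op 11: best P0=NH0 P1=NH1 P2=NH2

Answer: P0:NH0 P1:NH1 P2:NH2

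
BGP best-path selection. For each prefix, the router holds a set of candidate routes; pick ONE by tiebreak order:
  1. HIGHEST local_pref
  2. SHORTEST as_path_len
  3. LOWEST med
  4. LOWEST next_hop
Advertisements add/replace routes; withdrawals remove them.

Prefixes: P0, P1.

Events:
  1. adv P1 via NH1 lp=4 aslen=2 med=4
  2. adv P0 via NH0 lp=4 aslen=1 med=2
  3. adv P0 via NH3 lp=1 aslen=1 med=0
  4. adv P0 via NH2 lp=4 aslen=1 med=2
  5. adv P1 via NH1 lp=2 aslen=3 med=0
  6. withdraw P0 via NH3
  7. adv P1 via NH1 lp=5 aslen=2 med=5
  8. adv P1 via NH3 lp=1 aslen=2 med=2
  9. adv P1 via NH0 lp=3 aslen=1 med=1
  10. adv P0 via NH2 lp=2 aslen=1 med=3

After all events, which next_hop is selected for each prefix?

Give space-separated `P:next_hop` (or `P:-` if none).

Op 1: best P0=- P1=NH1
Op 2: best P0=NH0 P1=NH1
Op 3: best P0=NH0 P1=NH1
Op 4: best P0=NH0 P1=NH1
Op 5: best P0=NH0 P1=NH1
Op 6: best P0=NH0 P1=NH1
Op 7: best P0=NH0 P1=NH1
Op 8: best P0=NH0 P1=NH1
Op 9: best P0=NH0 P1=NH1
Op 10: best P0=NH0 P1=NH1

Answer: P0:NH0 P1:NH1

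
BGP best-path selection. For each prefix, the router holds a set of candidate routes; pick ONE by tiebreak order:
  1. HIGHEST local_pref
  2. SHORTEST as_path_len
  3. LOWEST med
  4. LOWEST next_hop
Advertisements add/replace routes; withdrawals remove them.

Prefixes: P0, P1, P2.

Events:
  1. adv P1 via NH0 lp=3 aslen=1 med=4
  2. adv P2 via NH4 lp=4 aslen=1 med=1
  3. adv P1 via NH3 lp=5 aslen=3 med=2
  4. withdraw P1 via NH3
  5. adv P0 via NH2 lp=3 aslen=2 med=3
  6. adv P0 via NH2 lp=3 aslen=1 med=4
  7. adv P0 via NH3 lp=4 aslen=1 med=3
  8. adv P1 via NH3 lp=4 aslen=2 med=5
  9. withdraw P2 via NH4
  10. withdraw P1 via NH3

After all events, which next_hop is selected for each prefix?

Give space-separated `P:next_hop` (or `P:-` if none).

Op 1: best P0=- P1=NH0 P2=-
Op 2: best P0=- P1=NH0 P2=NH4
Op 3: best P0=- P1=NH3 P2=NH4
Op 4: best P0=- P1=NH0 P2=NH4
Op 5: best P0=NH2 P1=NH0 P2=NH4
Op 6: best P0=NH2 P1=NH0 P2=NH4
Op 7: best P0=NH3 P1=NH0 P2=NH4
Op 8: best P0=NH3 P1=NH3 P2=NH4
Op 9: best P0=NH3 P1=NH3 P2=-
Op 10: best P0=NH3 P1=NH0 P2=-

Answer: P0:NH3 P1:NH0 P2:-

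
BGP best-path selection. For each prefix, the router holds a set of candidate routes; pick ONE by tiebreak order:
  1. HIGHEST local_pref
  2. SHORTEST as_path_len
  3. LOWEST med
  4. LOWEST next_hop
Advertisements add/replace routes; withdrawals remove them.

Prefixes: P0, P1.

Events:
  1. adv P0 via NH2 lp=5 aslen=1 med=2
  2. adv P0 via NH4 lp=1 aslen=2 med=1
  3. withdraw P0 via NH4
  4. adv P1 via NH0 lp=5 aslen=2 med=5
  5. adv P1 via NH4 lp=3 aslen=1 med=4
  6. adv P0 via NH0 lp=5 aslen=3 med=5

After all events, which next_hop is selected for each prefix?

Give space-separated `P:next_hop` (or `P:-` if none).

Op 1: best P0=NH2 P1=-
Op 2: best P0=NH2 P1=-
Op 3: best P0=NH2 P1=-
Op 4: best P0=NH2 P1=NH0
Op 5: best P0=NH2 P1=NH0
Op 6: best P0=NH2 P1=NH0

Answer: P0:NH2 P1:NH0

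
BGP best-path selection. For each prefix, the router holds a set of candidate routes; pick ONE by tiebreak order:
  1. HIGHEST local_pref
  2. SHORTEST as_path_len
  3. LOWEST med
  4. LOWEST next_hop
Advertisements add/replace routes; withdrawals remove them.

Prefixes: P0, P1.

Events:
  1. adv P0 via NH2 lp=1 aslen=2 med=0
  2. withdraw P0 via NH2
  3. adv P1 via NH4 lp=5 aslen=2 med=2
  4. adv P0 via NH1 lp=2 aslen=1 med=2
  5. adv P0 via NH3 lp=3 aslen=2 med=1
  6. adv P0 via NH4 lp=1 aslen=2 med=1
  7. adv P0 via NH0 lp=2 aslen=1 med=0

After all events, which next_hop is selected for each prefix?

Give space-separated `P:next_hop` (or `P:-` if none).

Answer: P0:NH3 P1:NH4

Derivation:
Op 1: best P0=NH2 P1=-
Op 2: best P0=- P1=-
Op 3: best P0=- P1=NH4
Op 4: best P0=NH1 P1=NH4
Op 5: best P0=NH3 P1=NH4
Op 6: best P0=NH3 P1=NH4
Op 7: best P0=NH3 P1=NH4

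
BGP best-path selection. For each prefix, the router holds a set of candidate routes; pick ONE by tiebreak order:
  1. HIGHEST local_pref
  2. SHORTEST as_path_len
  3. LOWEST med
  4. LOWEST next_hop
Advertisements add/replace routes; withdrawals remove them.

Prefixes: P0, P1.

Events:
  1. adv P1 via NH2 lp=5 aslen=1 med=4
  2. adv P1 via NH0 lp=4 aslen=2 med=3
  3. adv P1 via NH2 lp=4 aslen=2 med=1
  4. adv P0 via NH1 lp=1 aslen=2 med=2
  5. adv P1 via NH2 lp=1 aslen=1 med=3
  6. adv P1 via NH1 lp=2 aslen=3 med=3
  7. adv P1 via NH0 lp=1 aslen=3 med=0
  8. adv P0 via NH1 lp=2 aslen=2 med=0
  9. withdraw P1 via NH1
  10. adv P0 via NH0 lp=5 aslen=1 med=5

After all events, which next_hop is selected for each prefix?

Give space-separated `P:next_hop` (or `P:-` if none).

Op 1: best P0=- P1=NH2
Op 2: best P0=- P1=NH2
Op 3: best P0=- P1=NH2
Op 4: best P0=NH1 P1=NH2
Op 5: best P0=NH1 P1=NH0
Op 6: best P0=NH1 P1=NH0
Op 7: best P0=NH1 P1=NH1
Op 8: best P0=NH1 P1=NH1
Op 9: best P0=NH1 P1=NH2
Op 10: best P0=NH0 P1=NH2

Answer: P0:NH0 P1:NH2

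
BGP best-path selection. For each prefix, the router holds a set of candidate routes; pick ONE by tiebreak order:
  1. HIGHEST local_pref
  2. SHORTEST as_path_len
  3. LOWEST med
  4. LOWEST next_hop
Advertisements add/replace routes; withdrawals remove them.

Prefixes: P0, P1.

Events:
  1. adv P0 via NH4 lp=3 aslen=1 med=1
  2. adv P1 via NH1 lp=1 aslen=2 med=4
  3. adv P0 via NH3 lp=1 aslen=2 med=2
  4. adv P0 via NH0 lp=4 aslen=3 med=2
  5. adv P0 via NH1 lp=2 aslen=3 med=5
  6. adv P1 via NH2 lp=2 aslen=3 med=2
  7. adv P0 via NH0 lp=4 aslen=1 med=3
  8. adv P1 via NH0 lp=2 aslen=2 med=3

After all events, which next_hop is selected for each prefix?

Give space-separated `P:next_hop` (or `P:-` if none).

Op 1: best P0=NH4 P1=-
Op 2: best P0=NH4 P1=NH1
Op 3: best P0=NH4 P1=NH1
Op 4: best P0=NH0 P1=NH1
Op 5: best P0=NH0 P1=NH1
Op 6: best P0=NH0 P1=NH2
Op 7: best P0=NH0 P1=NH2
Op 8: best P0=NH0 P1=NH0

Answer: P0:NH0 P1:NH0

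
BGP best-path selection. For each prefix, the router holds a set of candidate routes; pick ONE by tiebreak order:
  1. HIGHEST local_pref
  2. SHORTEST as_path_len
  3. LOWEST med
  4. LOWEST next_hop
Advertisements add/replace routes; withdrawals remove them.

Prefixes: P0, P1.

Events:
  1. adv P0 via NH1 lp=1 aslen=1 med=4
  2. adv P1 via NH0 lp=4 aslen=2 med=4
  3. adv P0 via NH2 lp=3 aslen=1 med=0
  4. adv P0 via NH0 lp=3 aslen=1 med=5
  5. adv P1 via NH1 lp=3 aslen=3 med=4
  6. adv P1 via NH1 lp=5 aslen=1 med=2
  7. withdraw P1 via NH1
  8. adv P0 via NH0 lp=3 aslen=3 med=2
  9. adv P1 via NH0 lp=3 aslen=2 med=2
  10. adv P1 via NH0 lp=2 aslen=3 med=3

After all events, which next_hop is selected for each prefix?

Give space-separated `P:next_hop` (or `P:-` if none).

Op 1: best P0=NH1 P1=-
Op 2: best P0=NH1 P1=NH0
Op 3: best P0=NH2 P1=NH0
Op 4: best P0=NH2 P1=NH0
Op 5: best P0=NH2 P1=NH0
Op 6: best P0=NH2 P1=NH1
Op 7: best P0=NH2 P1=NH0
Op 8: best P0=NH2 P1=NH0
Op 9: best P0=NH2 P1=NH0
Op 10: best P0=NH2 P1=NH0

Answer: P0:NH2 P1:NH0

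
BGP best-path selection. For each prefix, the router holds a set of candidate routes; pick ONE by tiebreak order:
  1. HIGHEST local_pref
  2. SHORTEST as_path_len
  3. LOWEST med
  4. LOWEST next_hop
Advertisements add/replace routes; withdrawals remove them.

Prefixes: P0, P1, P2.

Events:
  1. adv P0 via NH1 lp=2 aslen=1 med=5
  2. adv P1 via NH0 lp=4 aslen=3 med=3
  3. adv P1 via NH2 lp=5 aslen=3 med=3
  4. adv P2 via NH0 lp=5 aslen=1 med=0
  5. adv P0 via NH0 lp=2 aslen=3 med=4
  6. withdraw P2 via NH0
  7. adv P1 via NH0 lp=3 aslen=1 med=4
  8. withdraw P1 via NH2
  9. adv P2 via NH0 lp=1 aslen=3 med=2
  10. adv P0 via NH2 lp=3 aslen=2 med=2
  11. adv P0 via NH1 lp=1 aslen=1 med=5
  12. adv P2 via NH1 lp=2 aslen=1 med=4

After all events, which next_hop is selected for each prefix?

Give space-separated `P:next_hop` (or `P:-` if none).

Answer: P0:NH2 P1:NH0 P2:NH1

Derivation:
Op 1: best P0=NH1 P1=- P2=-
Op 2: best P0=NH1 P1=NH0 P2=-
Op 3: best P0=NH1 P1=NH2 P2=-
Op 4: best P0=NH1 P1=NH2 P2=NH0
Op 5: best P0=NH1 P1=NH2 P2=NH0
Op 6: best P0=NH1 P1=NH2 P2=-
Op 7: best P0=NH1 P1=NH2 P2=-
Op 8: best P0=NH1 P1=NH0 P2=-
Op 9: best P0=NH1 P1=NH0 P2=NH0
Op 10: best P0=NH2 P1=NH0 P2=NH0
Op 11: best P0=NH2 P1=NH0 P2=NH0
Op 12: best P0=NH2 P1=NH0 P2=NH1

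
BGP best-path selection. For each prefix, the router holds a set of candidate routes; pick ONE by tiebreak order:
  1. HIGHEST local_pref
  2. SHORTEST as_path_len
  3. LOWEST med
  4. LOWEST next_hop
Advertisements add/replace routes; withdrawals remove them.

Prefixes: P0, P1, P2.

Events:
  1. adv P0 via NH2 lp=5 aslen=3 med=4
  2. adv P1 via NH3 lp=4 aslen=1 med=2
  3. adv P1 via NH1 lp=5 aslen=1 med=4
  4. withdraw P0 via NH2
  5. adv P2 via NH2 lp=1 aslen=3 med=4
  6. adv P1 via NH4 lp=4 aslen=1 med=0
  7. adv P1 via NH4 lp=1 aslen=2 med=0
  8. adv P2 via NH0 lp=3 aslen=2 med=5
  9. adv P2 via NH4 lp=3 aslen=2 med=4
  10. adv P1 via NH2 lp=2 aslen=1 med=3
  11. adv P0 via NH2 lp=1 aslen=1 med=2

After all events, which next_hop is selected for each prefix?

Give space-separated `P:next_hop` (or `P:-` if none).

Op 1: best P0=NH2 P1=- P2=-
Op 2: best P0=NH2 P1=NH3 P2=-
Op 3: best P0=NH2 P1=NH1 P2=-
Op 4: best P0=- P1=NH1 P2=-
Op 5: best P0=- P1=NH1 P2=NH2
Op 6: best P0=- P1=NH1 P2=NH2
Op 7: best P0=- P1=NH1 P2=NH2
Op 8: best P0=- P1=NH1 P2=NH0
Op 9: best P0=- P1=NH1 P2=NH4
Op 10: best P0=- P1=NH1 P2=NH4
Op 11: best P0=NH2 P1=NH1 P2=NH4

Answer: P0:NH2 P1:NH1 P2:NH4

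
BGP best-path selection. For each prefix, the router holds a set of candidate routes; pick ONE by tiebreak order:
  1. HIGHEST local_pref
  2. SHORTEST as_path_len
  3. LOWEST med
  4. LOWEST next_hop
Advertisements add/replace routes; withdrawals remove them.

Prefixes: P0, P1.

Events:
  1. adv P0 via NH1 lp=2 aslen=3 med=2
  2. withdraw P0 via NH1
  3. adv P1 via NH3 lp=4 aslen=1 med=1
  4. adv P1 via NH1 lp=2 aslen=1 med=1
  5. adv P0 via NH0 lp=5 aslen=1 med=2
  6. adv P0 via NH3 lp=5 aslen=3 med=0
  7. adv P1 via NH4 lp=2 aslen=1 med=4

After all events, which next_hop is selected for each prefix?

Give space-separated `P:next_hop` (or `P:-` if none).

Answer: P0:NH0 P1:NH3

Derivation:
Op 1: best P0=NH1 P1=-
Op 2: best P0=- P1=-
Op 3: best P0=- P1=NH3
Op 4: best P0=- P1=NH3
Op 5: best P0=NH0 P1=NH3
Op 6: best P0=NH0 P1=NH3
Op 7: best P0=NH0 P1=NH3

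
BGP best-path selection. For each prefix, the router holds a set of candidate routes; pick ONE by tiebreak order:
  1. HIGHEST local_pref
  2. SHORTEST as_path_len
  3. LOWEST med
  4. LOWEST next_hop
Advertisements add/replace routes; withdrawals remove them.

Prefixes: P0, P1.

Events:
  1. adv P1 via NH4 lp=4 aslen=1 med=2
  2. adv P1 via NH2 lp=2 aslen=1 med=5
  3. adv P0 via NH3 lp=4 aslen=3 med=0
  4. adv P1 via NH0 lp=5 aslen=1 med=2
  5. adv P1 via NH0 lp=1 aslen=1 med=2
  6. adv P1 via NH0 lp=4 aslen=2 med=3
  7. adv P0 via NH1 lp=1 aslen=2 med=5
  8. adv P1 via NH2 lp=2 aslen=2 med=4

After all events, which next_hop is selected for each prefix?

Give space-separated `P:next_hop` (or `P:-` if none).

Answer: P0:NH3 P1:NH4

Derivation:
Op 1: best P0=- P1=NH4
Op 2: best P0=- P1=NH4
Op 3: best P0=NH3 P1=NH4
Op 4: best P0=NH3 P1=NH0
Op 5: best P0=NH3 P1=NH4
Op 6: best P0=NH3 P1=NH4
Op 7: best P0=NH3 P1=NH4
Op 8: best P0=NH3 P1=NH4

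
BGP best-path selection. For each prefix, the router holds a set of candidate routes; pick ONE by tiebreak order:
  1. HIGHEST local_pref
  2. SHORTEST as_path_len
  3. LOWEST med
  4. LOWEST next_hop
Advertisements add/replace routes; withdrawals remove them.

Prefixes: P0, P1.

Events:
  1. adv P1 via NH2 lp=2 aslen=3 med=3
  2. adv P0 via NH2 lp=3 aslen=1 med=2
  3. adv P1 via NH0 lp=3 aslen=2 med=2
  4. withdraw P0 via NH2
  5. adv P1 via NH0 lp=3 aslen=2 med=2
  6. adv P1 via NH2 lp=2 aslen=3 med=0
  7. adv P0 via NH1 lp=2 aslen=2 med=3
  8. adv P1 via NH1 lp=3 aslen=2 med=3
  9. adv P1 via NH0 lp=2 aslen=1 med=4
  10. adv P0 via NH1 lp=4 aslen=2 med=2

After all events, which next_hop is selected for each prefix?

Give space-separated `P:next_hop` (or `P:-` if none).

Op 1: best P0=- P1=NH2
Op 2: best P0=NH2 P1=NH2
Op 3: best P0=NH2 P1=NH0
Op 4: best P0=- P1=NH0
Op 5: best P0=- P1=NH0
Op 6: best P0=- P1=NH0
Op 7: best P0=NH1 P1=NH0
Op 8: best P0=NH1 P1=NH0
Op 9: best P0=NH1 P1=NH1
Op 10: best P0=NH1 P1=NH1

Answer: P0:NH1 P1:NH1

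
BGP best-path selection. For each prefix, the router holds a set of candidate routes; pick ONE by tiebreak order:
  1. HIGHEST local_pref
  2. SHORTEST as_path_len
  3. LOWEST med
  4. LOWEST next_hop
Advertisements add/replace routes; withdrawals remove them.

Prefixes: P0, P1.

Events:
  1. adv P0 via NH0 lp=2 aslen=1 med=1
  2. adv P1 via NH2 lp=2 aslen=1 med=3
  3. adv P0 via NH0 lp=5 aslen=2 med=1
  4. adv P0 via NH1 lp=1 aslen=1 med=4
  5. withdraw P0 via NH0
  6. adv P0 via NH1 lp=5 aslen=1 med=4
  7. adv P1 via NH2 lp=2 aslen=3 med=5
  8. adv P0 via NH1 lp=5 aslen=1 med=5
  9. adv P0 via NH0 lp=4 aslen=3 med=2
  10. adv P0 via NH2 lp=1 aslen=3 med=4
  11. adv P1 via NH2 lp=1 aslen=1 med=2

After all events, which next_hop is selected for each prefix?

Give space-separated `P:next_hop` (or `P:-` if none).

Op 1: best P0=NH0 P1=-
Op 2: best P0=NH0 P1=NH2
Op 3: best P0=NH0 P1=NH2
Op 4: best P0=NH0 P1=NH2
Op 5: best P0=NH1 P1=NH2
Op 6: best P0=NH1 P1=NH2
Op 7: best P0=NH1 P1=NH2
Op 8: best P0=NH1 P1=NH2
Op 9: best P0=NH1 P1=NH2
Op 10: best P0=NH1 P1=NH2
Op 11: best P0=NH1 P1=NH2

Answer: P0:NH1 P1:NH2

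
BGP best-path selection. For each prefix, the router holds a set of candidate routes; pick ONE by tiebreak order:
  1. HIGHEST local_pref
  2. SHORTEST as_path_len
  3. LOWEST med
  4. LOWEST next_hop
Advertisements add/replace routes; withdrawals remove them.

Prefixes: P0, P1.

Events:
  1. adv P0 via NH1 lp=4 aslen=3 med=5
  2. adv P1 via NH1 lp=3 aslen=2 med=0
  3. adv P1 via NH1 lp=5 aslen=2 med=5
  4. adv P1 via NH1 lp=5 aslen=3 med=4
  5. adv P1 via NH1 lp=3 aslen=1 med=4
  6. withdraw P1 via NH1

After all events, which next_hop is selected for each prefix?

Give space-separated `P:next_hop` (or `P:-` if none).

Op 1: best P0=NH1 P1=-
Op 2: best P0=NH1 P1=NH1
Op 3: best P0=NH1 P1=NH1
Op 4: best P0=NH1 P1=NH1
Op 5: best P0=NH1 P1=NH1
Op 6: best P0=NH1 P1=-

Answer: P0:NH1 P1:-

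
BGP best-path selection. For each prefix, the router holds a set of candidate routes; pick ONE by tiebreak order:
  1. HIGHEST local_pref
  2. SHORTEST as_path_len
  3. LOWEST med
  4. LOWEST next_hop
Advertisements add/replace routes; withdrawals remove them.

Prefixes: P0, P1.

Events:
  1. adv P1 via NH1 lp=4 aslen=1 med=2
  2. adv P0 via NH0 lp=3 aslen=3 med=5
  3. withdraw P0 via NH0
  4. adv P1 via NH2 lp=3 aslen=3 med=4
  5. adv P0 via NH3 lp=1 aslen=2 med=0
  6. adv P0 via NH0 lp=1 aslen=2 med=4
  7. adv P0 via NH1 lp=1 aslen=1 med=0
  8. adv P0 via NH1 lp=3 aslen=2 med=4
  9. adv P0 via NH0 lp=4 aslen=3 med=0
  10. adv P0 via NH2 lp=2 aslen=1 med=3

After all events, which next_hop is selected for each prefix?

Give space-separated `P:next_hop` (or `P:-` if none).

Op 1: best P0=- P1=NH1
Op 2: best P0=NH0 P1=NH1
Op 3: best P0=- P1=NH1
Op 4: best P0=- P1=NH1
Op 5: best P0=NH3 P1=NH1
Op 6: best P0=NH3 P1=NH1
Op 7: best P0=NH1 P1=NH1
Op 8: best P0=NH1 P1=NH1
Op 9: best P0=NH0 P1=NH1
Op 10: best P0=NH0 P1=NH1

Answer: P0:NH0 P1:NH1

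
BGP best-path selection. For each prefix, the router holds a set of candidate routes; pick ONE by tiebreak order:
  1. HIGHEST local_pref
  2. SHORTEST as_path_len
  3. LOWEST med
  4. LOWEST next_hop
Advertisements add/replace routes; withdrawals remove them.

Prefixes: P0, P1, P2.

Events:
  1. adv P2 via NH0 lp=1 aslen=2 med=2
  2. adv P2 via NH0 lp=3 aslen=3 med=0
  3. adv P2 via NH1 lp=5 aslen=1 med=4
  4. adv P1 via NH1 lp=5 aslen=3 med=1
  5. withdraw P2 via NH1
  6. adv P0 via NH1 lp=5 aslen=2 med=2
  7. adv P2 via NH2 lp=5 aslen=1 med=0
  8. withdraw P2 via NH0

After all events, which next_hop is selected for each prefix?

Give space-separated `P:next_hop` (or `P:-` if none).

Op 1: best P0=- P1=- P2=NH0
Op 2: best P0=- P1=- P2=NH0
Op 3: best P0=- P1=- P2=NH1
Op 4: best P0=- P1=NH1 P2=NH1
Op 5: best P0=- P1=NH1 P2=NH0
Op 6: best P0=NH1 P1=NH1 P2=NH0
Op 7: best P0=NH1 P1=NH1 P2=NH2
Op 8: best P0=NH1 P1=NH1 P2=NH2

Answer: P0:NH1 P1:NH1 P2:NH2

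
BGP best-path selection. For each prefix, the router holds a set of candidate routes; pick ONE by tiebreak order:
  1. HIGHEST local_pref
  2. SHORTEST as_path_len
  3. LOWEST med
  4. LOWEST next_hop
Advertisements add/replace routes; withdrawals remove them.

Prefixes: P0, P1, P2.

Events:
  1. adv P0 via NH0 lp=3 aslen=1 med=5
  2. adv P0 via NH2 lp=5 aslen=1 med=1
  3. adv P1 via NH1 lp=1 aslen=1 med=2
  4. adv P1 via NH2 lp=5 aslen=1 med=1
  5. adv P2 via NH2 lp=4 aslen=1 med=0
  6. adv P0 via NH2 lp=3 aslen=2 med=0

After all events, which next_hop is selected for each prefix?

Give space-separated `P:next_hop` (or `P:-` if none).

Answer: P0:NH0 P1:NH2 P2:NH2

Derivation:
Op 1: best P0=NH0 P1=- P2=-
Op 2: best P0=NH2 P1=- P2=-
Op 3: best P0=NH2 P1=NH1 P2=-
Op 4: best P0=NH2 P1=NH2 P2=-
Op 5: best P0=NH2 P1=NH2 P2=NH2
Op 6: best P0=NH0 P1=NH2 P2=NH2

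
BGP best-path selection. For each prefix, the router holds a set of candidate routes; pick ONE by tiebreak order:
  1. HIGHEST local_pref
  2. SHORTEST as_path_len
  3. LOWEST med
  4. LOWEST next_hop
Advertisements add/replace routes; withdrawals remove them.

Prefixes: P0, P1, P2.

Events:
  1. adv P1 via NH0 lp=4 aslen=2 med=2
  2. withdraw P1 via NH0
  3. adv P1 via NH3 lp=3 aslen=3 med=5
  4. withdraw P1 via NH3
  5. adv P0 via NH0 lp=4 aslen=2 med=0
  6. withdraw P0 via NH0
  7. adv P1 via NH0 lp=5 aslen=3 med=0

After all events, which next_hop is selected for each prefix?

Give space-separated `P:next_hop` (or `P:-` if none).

Op 1: best P0=- P1=NH0 P2=-
Op 2: best P0=- P1=- P2=-
Op 3: best P0=- P1=NH3 P2=-
Op 4: best P0=- P1=- P2=-
Op 5: best P0=NH0 P1=- P2=-
Op 6: best P0=- P1=- P2=-
Op 7: best P0=- P1=NH0 P2=-

Answer: P0:- P1:NH0 P2:-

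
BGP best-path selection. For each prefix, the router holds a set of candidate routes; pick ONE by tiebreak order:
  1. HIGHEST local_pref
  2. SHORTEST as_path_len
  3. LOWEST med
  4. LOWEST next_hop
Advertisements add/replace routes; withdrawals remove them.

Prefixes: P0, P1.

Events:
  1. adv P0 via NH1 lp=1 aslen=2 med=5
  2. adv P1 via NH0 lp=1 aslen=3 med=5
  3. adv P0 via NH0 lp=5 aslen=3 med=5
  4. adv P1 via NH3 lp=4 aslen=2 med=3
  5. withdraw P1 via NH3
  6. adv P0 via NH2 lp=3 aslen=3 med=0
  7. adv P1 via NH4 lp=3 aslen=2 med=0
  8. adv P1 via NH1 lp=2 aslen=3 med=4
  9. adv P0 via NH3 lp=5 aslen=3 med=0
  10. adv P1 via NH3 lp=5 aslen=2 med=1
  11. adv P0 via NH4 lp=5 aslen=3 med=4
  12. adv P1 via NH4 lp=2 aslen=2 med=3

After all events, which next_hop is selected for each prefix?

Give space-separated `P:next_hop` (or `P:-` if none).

Op 1: best P0=NH1 P1=-
Op 2: best P0=NH1 P1=NH0
Op 3: best P0=NH0 P1=NH0
Op 4: best P0=NH0 P1=NH3
Op 5: best P0=NH0 P1=NH0
Op 6: best P0=NH0 P1=NH0
Op 7: best P0=NH0 P1=NH4
Op 8: best P0=NH0 P1=NH4
Op 9: best P0=NH3 P1=NH4
Op 10: best P0=NH3 P1=NH3
Op 11: best P0=NH3 P1=NH3
Op 12: best P0=NH3 P1=NH3

Answer: P0:NH3 P1:NH3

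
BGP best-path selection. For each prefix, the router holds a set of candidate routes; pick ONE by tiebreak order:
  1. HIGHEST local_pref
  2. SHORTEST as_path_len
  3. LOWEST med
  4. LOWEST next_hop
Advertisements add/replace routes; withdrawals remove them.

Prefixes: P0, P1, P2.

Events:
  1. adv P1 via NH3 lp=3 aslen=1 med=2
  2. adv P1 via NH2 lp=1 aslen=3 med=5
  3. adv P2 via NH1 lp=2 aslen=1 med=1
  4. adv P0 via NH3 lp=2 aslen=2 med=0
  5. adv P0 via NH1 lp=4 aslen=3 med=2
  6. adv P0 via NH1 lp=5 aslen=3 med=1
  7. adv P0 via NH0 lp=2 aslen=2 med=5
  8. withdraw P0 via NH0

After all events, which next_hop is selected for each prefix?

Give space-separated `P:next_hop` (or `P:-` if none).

Answer: P0:NH1 P1:NH3 P2:NH1

Derivation:
Op 1: best P0=- P1=NH3 P2=-
Op 2: best P0=- P1=NH3 P2=-
Op 3: best P0=- P1=NH3 P2=NH1
Op 4: best P0=NH3 P1=NH3 P2=NH1
Op 5: best P0=NH1 P1=NH3 P2=NH1
Op 6: best P0=NH1 P1=NH3 P2=NH1
Op 7: best P0=NH1 P1=NH3 P2=NH1
Op 8: best P0=NH1 P1=NH3 P2=NH1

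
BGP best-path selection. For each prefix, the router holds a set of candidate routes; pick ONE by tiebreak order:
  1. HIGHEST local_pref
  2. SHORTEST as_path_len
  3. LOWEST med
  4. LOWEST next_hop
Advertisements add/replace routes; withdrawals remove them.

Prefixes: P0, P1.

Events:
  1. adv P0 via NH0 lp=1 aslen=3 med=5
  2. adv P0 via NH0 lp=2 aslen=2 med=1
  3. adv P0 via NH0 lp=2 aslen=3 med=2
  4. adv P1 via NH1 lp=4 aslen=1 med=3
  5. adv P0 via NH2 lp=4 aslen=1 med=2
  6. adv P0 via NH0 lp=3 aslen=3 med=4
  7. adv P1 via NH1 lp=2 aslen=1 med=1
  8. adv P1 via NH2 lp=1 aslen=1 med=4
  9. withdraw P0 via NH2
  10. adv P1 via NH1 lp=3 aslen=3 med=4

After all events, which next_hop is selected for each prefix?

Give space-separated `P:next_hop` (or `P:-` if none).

Op 1: best P0=NH0 P1=-
Op 2: best P0=NH0 P1=-
Op 3: best P0=NH0 P1=-
Op 4: best P0=NH0 P1=NH1
Op 5: best P0=NH2 P1=NH1
Op 6: best P0=NH2 P1=NH1
Op 7: best P0=NH2 P1=NH1
Op 8: best P0=NH2 P1=NH1
Op 9: best P0=NH0 P1=NH1
Op 10: best P0=NH0 P1=NH1

Answer: P0:NH0 P1:NH1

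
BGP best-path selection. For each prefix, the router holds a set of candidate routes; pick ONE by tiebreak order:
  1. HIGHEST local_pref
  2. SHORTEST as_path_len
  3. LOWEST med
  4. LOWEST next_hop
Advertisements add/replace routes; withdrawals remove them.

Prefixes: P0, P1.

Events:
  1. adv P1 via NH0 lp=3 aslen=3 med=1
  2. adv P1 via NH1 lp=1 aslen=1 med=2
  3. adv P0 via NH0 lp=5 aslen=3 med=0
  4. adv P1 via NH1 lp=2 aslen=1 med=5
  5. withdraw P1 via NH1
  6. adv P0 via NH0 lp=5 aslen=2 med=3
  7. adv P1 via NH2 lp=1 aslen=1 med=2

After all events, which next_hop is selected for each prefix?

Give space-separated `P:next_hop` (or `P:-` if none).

Op 1: best P0=- P1=NH0
Op 2: best P0=- P1=NH0
Op 3: best P0=NH0 P1=NH0
Op 4: best P0=NH0 P1=NH0
Op 5: best P0=NH0 P1=NH0
Op 6: best P0=NH0 P1=NH0
Op 7: best P0=NH0 P1=NH0

Answer: P0:NH0 P1:NH0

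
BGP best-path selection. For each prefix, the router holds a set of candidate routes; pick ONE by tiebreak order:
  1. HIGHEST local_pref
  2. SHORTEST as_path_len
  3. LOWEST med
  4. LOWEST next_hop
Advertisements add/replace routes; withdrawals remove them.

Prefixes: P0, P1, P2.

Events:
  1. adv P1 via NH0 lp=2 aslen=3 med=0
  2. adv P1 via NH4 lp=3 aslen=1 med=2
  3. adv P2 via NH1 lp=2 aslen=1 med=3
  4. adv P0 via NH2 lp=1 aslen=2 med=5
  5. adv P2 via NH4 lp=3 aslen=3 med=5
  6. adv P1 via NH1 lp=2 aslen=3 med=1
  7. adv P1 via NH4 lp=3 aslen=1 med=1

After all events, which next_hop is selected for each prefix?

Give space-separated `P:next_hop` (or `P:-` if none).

Answer: P0:NH2 P1:NH4 P2:NH4

Derivation:
Op 1: best P0=- P1=NH0 P2=-
Op 2: best P0=- P1=NH4 P2=-
Op 3: best P0=- P1=NH4 P2=NH1
Op 4: best P0=NH2 P1=NH4 P2=NH1
Op 5: best P0=NH2 P1=NH4 P2=NH4
Op 6: best P0=NH2 P1=NH4 P2=NH4
Op 7: best P0=NH2 P1=NH4 P2=NH4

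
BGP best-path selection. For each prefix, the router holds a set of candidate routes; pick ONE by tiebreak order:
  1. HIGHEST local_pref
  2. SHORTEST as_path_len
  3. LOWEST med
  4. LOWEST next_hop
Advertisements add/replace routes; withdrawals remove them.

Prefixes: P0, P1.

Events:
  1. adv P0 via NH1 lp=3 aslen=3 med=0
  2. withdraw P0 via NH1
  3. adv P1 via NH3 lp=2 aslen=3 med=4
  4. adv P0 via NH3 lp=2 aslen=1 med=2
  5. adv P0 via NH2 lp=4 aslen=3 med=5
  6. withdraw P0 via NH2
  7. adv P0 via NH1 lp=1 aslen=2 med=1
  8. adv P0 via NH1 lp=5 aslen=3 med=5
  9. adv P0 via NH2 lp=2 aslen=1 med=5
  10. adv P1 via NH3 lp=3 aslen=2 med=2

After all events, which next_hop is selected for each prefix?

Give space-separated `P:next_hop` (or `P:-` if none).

Answer: P0:NH1 P1:NH3

Derivation:
Op 1: best P0=NH1 P1=-
Op 2: best P0=- P1=-
Op 3: best P0=- P1=NH3
Op 4: best P0=NH3 P1=NH3
Op 5: best P0=NH2 P1=NH3
Op 6: best P0=NH3 P1=NH3
Op 7: best P0=NH3 P1=NH3
Op 8: best P0=NH1 P1=NH3
Op 9: best P0=NH1 P1=NH3
Op 10: best P0=NH1 P1=NH3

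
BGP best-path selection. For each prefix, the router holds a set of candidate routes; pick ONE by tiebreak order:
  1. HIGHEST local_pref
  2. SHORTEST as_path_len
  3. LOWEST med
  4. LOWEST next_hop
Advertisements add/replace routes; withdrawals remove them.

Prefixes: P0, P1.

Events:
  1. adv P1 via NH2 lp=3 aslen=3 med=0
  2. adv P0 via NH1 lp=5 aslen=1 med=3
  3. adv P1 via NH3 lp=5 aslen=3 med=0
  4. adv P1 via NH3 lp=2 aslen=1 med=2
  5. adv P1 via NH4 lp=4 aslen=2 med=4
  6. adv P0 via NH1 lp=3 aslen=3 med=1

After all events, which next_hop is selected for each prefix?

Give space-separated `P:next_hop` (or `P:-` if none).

Op 1: best P0=- P1=NH2
Op 2: best P0=NH1 P1=NH2
Op 3: best P0=NH1 P1=NH3
Op 4: best P0=NH1 P1=NH2
Op 5: best P0=NH1 P1=NH4
Op 6: best P0=NH1 P1=NH4

Answer: P0:NH1 P1:NH4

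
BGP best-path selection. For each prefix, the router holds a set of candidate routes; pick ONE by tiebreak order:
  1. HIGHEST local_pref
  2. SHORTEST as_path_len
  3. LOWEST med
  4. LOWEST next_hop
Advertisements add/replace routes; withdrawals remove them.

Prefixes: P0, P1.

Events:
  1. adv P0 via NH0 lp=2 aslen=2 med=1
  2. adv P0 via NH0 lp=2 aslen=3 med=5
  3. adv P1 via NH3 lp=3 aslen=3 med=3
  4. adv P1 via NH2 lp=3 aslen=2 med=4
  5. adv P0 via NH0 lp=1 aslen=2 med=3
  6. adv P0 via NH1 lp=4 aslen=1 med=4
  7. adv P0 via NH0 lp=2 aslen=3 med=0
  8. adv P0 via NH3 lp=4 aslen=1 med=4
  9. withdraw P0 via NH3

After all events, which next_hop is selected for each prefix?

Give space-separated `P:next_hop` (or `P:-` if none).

Op 1: best P0=NH0 P1=-
Op 2: best P0=NH0 P1=-
Op 3: best P0=NH0 P1=NH3
Op 4: best P0=NH0 P1=NH2
Op 5: best P0=NH0 P1=NH2
Op 6: best P0=NH1 P1=NH2
Op 7: best P0=NH1 P1=NH2
Op 8: best P0=NH1 P1=NH2
Op 9: best P0=NH1 P1=NH2

Answer: P0:NH1 P1:NH2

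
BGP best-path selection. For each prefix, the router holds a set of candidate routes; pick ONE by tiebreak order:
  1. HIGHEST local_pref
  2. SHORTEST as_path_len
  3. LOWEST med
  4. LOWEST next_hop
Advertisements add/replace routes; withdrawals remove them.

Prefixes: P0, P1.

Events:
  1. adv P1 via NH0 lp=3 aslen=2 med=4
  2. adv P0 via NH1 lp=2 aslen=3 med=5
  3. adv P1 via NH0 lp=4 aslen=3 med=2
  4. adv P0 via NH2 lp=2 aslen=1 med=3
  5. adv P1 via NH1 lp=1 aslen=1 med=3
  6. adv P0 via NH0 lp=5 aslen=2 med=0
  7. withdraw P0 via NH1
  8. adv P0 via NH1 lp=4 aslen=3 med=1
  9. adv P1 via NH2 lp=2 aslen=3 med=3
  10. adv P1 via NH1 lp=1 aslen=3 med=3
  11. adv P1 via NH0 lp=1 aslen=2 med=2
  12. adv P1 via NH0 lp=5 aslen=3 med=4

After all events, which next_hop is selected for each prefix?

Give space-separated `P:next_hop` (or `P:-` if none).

Answer: P0:NH0 P1:NH0

Derivation:
Op 1: best P0=- P1=NH0
Op 2: best P0=NH1 P1=NH0
Op 3: best P0=NH1 P1=NH0
Op 4: best P0=NH2 P1=NH0
Op 5: best P0=NH2 P1=NH0
Op 6: best P0=NH0 P1=NH0
Op 7: best P0=NH0 P1=NH0
Op 8: best P0=NH0 P1=NH0
Op 9: best P0=NH0 P1=NH0
Op 10: best P0=NH0 P1=NH0
Op 11: best P0=NH0 P1=NH2
Op 12: best P0=NH0 P1=NH0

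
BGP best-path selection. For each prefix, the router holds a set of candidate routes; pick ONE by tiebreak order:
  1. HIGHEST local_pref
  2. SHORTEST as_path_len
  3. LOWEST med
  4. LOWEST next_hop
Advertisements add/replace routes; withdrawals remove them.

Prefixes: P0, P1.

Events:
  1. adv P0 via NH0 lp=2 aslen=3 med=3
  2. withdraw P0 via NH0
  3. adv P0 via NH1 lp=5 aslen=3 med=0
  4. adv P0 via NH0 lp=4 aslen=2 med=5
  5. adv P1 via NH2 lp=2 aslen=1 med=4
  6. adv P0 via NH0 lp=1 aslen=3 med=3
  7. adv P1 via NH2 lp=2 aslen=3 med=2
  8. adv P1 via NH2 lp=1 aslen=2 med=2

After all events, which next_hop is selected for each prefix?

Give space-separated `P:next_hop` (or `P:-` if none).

Answer: P0:NH1 P1:NH2

Derivation:
Op 1: best P0=NH0 P1=-
Op 2: best P0=- P1=-
Op 3: best P0=NH1 P1=-
Op 4: best P0=NH1 P1=-
Op 5: best P0=NH1 P1=NH2
Op 6: best P0=NH1 P1=NH2
Op 7: best P0=NH1 P1=NH2
Op 8: best P0=NH1 P1=NH2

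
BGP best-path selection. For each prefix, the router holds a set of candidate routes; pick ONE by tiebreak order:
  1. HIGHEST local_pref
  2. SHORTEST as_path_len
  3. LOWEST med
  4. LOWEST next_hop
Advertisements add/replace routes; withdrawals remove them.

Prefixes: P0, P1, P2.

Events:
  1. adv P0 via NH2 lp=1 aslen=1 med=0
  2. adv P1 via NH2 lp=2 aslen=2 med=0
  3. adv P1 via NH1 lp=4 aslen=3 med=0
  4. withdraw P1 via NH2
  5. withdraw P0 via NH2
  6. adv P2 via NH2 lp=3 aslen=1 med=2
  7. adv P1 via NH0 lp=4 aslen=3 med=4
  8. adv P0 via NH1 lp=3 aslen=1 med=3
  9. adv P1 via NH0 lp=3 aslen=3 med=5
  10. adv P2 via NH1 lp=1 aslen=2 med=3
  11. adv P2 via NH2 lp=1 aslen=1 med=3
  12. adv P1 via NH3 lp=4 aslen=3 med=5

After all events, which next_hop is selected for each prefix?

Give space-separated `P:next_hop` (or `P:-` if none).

Op 1: best P0=NH2 P1=- P2=-
Op 2: best P0=NH2 P1=NH2 P2=-
Op 3: best P0=NH2 P1=NH1 P2=-
Op 4: best P0=NH2 P1=NH1 P2=-
Op 5: best P0=- P1=NH1 P2=-
Op 6: best P0=- P1=NH1 P2=NH2
Op 7: best P0=- P1=NH1 P2=NH2
Op 8: best P0=NH1 P1=NH1 P2=NH2
Op 9: best P0=NH1 P1=NH1 P2=NH2
Op 10: best P0=NH1 P1=NH1 P2=NH2
Op 11: best P0=NH1 P1=NH1 P2=NH2
Op 12: best P0=NH1 P1=NH1 P2=NH2

Answer: P0:NH1 P1:NH1 P2:NH2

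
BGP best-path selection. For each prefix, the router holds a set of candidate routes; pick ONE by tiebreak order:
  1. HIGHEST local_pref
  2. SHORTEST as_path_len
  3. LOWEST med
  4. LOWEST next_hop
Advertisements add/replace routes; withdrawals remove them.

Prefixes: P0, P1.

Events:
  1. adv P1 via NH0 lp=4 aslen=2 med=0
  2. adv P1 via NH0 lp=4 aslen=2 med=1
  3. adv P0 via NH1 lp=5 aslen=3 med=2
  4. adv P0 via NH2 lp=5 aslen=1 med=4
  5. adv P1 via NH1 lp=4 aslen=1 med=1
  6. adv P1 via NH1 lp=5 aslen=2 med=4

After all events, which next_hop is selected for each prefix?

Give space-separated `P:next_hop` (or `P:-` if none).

Op 1: best P0=- P1=NH0
Op 2: best P0=- P1=NH0
Op 3: best P0=NH1 P1=NH0
Op 4: best P0=NH2 P1=NH0
Op 5: best P0=NH2 P1=NH1
Op 6: best P0=NH2 P1=NH1

Answer: P0:NH2 P1:NH1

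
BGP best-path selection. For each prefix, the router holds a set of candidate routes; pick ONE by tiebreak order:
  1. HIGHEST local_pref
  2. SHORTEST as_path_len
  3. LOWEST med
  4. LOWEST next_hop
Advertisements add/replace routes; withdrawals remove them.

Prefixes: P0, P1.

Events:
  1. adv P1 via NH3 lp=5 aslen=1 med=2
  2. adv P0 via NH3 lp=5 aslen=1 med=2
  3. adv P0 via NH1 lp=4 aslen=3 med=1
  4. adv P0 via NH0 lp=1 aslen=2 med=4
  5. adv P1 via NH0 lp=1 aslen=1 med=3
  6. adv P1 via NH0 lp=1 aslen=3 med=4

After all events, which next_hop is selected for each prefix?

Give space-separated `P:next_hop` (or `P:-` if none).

Answer: P0:NH3 P1:NH3

Derivation:
Op 1: best P0=- P1=NH3
Op 2: best P0=NH3 P1=NH3
Op 3: best P0=NH3 P1=NH3
Op 4: best P0=NH3 P1=NH3
Op 5: best P0=NH3 P1=NH3
Op 6: best P0=NH3 P1=NH3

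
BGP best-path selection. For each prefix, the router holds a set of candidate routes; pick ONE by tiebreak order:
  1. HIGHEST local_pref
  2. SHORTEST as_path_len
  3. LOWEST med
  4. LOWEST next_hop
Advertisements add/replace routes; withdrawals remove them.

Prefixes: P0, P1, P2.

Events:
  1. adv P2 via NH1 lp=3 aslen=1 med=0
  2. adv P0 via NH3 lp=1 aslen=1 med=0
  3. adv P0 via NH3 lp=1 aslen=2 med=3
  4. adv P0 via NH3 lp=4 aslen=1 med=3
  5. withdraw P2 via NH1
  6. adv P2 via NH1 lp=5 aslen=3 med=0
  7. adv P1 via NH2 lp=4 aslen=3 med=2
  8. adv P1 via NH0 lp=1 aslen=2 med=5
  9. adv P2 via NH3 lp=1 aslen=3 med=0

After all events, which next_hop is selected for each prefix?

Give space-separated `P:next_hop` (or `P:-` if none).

Answer: P0:NH3 P1:NH2 P2:NH1

Derivation:
Op 1: best P0=- P1=- P2=NH1
Op 2: best P0=NH3 P1=- P2=NH1
Op 3: best P0=NH3 P1=- P2=NH1
Op 4: best P0=NH3 P1=- P2=NH1
Op 5: best P0=NH3 P1=- P2=-
Op 6: best P0=NH3 P1=- P2=NH1
Op 7: best P0=NH3 P1=NH2 P2=NH1
Op 8: best P0=NH3 P1=NH2 P2=NH1
Op 9: best P0=NH3 P1=NH2 P2=NH1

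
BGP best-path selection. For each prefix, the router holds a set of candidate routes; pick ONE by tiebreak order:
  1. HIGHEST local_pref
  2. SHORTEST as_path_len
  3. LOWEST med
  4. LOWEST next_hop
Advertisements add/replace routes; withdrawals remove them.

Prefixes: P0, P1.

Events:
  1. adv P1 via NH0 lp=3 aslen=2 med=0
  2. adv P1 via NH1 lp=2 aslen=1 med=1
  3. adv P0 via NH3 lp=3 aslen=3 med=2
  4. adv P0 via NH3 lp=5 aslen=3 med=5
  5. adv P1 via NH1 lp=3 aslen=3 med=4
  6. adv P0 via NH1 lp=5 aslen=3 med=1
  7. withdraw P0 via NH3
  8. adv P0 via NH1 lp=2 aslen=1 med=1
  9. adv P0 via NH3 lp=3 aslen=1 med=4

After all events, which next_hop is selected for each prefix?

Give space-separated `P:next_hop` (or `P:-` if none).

Op 1: best P0=- P1=NH0
Op 2: best P0=- P1=NH0
Op 3: best P0=NH3 P1=NH0
Op 4: best P0=NH3 P1=NH0
Op 5: best P0=NH3 P1=NH0
Op 6: best P0=NH1 P1=NH0
Op 7: best P0=NH1 P1=NH0
Op 8: best P0=NH1 P1=NH0
Op 9: best P0=NH3 P1=NH0

Answer: P0:NH3 P1:NH0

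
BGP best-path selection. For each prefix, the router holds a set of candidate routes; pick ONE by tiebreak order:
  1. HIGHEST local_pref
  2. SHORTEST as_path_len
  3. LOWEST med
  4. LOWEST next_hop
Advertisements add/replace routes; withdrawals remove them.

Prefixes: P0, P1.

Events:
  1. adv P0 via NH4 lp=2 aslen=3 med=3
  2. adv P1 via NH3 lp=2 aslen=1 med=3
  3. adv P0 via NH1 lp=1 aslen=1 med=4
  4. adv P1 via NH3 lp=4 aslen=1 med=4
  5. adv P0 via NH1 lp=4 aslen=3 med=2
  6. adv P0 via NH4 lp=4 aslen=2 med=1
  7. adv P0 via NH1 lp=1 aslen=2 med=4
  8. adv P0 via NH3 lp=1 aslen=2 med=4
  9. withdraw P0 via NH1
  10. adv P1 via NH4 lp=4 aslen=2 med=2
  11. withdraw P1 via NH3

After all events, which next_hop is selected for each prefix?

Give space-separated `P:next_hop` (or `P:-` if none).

Answer: P0:NH4 P1:NH4

Derivation:
Op 1: best P0=NH4 P1=-
Op 2: best P0=NH4 P1=NH3
Op 3: best P0=NH4 P1=NH3
Op 4: best P0=NH4 P1=NH3
Op 5: best P0=NH1 P1=NH3
Op 6: best P0=NH4 P1=NH3
Op 7: best P0=NH4 P1=NH3
Op 8: best P0=NH4 P1=NH3
Op 9: best P0=NH4 P1=NH3
Op 10: best P0=NH4 P1=NH3
Op 11: best P0=NH4 P1=NH4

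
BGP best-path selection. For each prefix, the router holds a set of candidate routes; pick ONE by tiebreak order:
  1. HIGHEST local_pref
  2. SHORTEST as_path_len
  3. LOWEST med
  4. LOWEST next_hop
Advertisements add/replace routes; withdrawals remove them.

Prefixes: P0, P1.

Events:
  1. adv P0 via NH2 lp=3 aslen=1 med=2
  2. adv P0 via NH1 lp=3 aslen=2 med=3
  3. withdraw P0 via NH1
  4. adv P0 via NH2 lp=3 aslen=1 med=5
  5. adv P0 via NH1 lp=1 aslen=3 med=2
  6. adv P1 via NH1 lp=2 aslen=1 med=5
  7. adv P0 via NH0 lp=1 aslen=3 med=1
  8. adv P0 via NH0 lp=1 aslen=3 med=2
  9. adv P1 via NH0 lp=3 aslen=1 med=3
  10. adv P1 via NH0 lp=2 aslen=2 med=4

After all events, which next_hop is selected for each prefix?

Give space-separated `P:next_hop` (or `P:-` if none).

Answer: P0:NH2 P1:NH1

Derivation:
Op 1: best P0=NH2 P1=-
Op 2: best P0=NH2 P1=-
Op 3: best P0=NH2 P1=-
Op 4: best P0=NH2 P1=-
Op 5: best P0=NH2 P1=-
Op 6: best P0=NH2 P1=NH1
Op 7: best P0=NH2 P1=NH1
Op 8: best P0=NH2 P1=NH1
Op 9: best P0=NH2 P1=NH0
Op 10: best P0=NH2 P1=NH1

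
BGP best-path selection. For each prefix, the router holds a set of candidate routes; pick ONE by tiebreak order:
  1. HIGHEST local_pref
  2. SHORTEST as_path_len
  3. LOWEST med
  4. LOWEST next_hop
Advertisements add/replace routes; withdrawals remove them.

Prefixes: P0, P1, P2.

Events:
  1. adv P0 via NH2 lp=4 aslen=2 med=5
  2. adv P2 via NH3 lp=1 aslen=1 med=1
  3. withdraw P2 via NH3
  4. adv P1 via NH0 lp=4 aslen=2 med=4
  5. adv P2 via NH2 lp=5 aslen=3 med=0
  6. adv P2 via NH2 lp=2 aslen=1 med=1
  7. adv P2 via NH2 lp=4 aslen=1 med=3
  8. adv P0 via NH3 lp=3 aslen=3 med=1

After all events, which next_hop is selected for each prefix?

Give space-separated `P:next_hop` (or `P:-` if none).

Op 1: best P0=NH2 P1=- P2=-
Op 2: best P0=NH2 P1=- P2=NH3
Op 3: best P0=NH2 P1=- P2=-
Op 4: best P0=NH2 P1=NH0 P2=-
Op 5: best P0=NH2 P1=NH0 P2=NH2
Op 6: best P0=NH2 P1=NH0 P2=NH2
Op 7: best P0=NH2 P1=NH0 P2=NH2
Op 8: best P0=NH2 P1=NH0 P2=NH2

Answer: P0:NH2 P1:NH0 P2:NH2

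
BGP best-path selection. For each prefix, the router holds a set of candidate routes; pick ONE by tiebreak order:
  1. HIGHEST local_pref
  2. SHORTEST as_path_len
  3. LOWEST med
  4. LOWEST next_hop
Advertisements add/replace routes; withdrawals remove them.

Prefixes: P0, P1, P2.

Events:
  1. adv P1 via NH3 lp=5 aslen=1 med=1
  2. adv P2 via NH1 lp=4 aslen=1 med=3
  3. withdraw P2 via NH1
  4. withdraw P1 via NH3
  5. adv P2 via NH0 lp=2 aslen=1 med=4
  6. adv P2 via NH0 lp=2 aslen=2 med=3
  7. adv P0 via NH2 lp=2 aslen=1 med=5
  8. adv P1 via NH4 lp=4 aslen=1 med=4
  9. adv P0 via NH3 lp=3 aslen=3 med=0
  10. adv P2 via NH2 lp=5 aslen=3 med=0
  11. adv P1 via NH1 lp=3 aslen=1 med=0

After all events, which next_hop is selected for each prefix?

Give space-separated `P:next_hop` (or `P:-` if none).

Op 1: best P0=- P1=NH3 P2=-
Op 2: best P0=- P1=NH3 P2=NH1
Op 3: best P0=- P1=NH3 P2=-
Op 4: best P0=- P1=- P2=-
Op 5: best P0=- P1=- P2=NH0
Op 6: best P0=- P1=- P2=NH0
Op 7: best P0=NH2 P1=- P2=NH0
Op 8: best P0=NH2 P1=NH4 P2=NH0
Op 9: best P0=NH3 P1=NH4 P2=NH0
Op 10: best P0=NH3 P1=NH4 P2=NH2
Op 11: best P0=NH3 P1=NH4 P2=NH2

Answer: P0:NH3 P1:NH4 P2:NH2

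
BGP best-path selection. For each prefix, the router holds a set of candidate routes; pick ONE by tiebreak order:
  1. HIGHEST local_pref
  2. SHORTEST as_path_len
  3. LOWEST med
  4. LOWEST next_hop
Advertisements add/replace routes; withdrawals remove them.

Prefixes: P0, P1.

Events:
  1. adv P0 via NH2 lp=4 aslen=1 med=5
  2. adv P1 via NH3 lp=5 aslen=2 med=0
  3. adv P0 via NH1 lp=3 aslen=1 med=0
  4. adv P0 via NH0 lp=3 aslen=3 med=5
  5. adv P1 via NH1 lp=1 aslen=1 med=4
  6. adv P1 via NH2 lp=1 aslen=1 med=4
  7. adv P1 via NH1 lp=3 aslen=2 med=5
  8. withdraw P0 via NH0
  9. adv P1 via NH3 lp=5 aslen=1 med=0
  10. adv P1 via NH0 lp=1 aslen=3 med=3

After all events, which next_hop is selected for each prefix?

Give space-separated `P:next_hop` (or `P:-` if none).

Answer: P0:NH2 P1:NH3

Derivation:
Op 1: best P0=NH2 P1=-
Op 2: best P0=NH2 P1=NH3
Op 3: best P0=NH2 P1=NH3
Op 4: best P0=NH2 P1=NH3
Op 5: best P0=NH2 P1=NH3
Op 6: best P0=NH2 P1=NH3
Op 7: best P0=NH2 P1=NH3
Op 8: best P0=NH2 P1=NH3
Op 9: best P0=NH2 P1=NH3
Op 10: best P0=NH2 P1=NH3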